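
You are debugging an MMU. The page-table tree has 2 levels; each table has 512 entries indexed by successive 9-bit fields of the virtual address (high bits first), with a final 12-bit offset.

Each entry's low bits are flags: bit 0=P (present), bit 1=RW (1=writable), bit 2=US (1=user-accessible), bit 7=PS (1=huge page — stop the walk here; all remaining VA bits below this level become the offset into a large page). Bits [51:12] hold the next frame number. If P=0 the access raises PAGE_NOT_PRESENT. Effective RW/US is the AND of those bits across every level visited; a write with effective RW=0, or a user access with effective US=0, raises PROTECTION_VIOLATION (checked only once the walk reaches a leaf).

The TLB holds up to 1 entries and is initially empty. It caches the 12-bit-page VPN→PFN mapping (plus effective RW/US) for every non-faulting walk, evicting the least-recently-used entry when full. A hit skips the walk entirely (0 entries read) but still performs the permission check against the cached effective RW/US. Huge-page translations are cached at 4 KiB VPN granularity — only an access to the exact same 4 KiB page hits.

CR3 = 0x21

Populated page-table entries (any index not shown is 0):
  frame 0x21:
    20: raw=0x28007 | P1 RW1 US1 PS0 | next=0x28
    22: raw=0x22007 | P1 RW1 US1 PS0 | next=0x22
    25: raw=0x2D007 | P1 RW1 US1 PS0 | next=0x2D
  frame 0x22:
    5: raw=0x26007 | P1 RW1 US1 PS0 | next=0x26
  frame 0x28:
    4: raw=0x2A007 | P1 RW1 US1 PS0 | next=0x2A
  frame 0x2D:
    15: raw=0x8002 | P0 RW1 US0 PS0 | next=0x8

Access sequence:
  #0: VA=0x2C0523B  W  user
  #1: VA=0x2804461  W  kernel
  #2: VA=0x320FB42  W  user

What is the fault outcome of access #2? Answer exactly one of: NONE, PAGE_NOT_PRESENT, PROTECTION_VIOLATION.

Walk each access:
#0 VA=0x2C0523B (w,user):
  lvl0: tbl 0x21, slot 22 ⇒ 0x22007 (P1/RW1/US1/PS0)
  lvl1: tbl 0x22, slot 5 ⇒ 0x26007 (P1/RW1/US1/PS0)
  ✓ 0x2623B  — 2 lookups
#1 VA=0x2804461 (w,kernel):
  lvl0: tbl 0x21, slot 20 ⇒ 0x28007 (P1/RW1/US1/PS0)
  lvl1: tbl 0x28, slot 4 ⇒ 0x2A007 (P1/RW1/US1/PS0)
  ✓ 0x2A461  — 2 lookups
#2 VA=0x320FB42 (w,user):
  lvl0: tbl 0x21, slot 25 ⇒ 0x2D007 (P1/RW1/US1/PS0)
  lvl1: tbl 0x2D, slot 15 ⇒ 0x8002 (P0/RW1/US0/PS0)
  → PAGE_NOT_PRESENT  (2 entries read)

Access #2 fault: PAGE_NOT_PRESENT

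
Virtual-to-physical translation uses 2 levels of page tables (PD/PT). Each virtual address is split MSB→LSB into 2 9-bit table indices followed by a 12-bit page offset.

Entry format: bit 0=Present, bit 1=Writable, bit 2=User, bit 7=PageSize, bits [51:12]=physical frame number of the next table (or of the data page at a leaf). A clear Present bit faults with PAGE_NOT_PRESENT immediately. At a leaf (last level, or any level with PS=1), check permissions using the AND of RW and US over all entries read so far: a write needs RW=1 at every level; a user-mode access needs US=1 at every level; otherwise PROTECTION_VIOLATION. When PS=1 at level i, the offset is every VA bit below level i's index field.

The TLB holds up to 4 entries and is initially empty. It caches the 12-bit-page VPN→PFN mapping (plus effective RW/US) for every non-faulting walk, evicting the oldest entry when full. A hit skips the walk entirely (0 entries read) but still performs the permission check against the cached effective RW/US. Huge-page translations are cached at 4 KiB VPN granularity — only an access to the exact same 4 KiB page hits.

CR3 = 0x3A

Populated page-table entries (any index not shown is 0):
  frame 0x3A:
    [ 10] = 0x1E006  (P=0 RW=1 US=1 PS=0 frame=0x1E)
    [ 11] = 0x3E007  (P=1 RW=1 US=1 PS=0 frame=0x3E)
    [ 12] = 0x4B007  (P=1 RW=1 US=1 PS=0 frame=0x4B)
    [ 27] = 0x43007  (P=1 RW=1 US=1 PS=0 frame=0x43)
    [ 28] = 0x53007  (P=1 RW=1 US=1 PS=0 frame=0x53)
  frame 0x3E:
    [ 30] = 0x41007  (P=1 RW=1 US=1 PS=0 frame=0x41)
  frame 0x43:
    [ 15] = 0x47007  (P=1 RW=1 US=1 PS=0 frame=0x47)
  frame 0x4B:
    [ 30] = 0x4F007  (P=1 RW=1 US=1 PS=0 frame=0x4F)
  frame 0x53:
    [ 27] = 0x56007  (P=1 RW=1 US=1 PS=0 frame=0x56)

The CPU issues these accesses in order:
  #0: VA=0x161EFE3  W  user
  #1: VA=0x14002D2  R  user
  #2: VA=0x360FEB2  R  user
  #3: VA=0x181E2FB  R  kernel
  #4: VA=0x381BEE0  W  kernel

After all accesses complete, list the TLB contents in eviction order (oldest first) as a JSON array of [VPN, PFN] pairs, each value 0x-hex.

Per-access translation:
#0 VA=0x161EFE3 (w,user):
  L0 @0x3A[11] → 0x3E007  P=1,RW=1,US=1,PS=0
  L1 @0x3E[30] → 0x41007  P=1,RW=1,US=1,PS=0
  ✓ 0x41FE3  — 2 lookups
#1 VA=0x14002D2 (r,user):
  L0 @0x3A[10] → 0x1E006  P=0,RW=1,US=1,PS=0
  ✗ PAGE_NOT_PRESENT  [1 reads]
#2 VA=0x360FEB2 (r,user):
  L0 @0x3A[27] → 0x43007  P=1,RW=1,US=1,PS=0
  L1 @0x43[15] → 0x47007  P=1,RW=1,US=1,PS=0
  ✓ 0x47EB2  — 2 lookups
#3 VA=0x181E2FB (r,kernel):
  L0 @0x3A[12] → 0x4B007  P=1,RW=1,US=1,PS=0
  L1 @0x4B[30] → 0x4F007  P=1,RW=1,US=1,PS=0
  ✓ 0x4F2FB  — 2 lookups
#4 VA=0x381BEE0 (w,kernel):
  L0 @0x3A[28] → 0x53007  P=1,RW=1,US=1,PS=0
  L1 @0x53[27] → 0x56007  P=1,RW=1,US=1,PS=0
  ✓ 0x56EE0  — 2 lookups

TLB: [["0x161E", "0x41"], ["0x360F", "0x47"], ["0x181E", "0x4F"], ["0x381B", "0x56"]]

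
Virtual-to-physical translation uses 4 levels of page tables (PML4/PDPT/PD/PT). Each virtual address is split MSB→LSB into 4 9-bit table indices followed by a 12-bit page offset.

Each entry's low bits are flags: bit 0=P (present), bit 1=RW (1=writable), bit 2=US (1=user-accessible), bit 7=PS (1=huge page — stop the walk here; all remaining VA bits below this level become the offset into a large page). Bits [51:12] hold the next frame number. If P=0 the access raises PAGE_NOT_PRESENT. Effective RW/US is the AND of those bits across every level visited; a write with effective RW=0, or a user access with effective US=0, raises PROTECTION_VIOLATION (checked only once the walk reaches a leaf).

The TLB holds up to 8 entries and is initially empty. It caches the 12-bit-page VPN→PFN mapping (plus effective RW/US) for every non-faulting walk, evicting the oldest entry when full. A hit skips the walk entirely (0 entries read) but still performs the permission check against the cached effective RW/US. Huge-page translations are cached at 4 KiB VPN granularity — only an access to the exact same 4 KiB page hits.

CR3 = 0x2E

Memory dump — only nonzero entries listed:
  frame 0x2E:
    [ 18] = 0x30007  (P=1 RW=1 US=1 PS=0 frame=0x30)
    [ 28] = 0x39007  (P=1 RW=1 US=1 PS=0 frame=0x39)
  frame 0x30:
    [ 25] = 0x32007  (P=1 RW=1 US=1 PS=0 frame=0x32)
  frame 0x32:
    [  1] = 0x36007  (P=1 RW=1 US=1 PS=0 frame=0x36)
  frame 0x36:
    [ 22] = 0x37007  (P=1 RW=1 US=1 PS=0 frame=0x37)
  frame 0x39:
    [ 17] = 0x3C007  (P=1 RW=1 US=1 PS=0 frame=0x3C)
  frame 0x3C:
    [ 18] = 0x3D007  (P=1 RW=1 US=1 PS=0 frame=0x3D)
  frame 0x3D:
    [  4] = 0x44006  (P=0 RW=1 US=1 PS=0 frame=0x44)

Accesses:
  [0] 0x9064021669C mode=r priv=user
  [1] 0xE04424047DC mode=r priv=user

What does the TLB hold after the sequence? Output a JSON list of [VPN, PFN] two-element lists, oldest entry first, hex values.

Per-access translation:
#0 VA=0x9064021669C (r,user):
  [0] read 0x2E idx=18: raw=0x30007 flags P=1 W=1 U=1 S=0
  [1] read 0x30 idx=25: raw=0x32007 flags P=1 W=1 U=1 S=0
  [2] read 0x32 idx=1: raw=0x36007 flags P=1 W=1 U=1 S=0
  [3] read 0x36 idx=22: raw=0x37007 flags P=1 W=1 U=1 S=0
  → PA=0x3769C  (4 entries read)
#1 VA=0xE04424047DC (r,user):
  [0] read 0x2E idx=28: raw=0x39007 flags P=1 W=1 U=1 S=0
  [1] read 0x39 idx=17: raw=0x3C007 flags P=1 W=1 U=1 S=0
  [2] read 0x3C idx=18: raw=0x3D007 flags P=1 W=1 U=1 S=0
  [3] read 0x3D idx=4: raw=0x44006 flags P=0 W=1 U=1 S=0
  ✗ PAGE_NOT_PRESENT  [4 reads]

TLB: [["0x90640216", "0x37"]]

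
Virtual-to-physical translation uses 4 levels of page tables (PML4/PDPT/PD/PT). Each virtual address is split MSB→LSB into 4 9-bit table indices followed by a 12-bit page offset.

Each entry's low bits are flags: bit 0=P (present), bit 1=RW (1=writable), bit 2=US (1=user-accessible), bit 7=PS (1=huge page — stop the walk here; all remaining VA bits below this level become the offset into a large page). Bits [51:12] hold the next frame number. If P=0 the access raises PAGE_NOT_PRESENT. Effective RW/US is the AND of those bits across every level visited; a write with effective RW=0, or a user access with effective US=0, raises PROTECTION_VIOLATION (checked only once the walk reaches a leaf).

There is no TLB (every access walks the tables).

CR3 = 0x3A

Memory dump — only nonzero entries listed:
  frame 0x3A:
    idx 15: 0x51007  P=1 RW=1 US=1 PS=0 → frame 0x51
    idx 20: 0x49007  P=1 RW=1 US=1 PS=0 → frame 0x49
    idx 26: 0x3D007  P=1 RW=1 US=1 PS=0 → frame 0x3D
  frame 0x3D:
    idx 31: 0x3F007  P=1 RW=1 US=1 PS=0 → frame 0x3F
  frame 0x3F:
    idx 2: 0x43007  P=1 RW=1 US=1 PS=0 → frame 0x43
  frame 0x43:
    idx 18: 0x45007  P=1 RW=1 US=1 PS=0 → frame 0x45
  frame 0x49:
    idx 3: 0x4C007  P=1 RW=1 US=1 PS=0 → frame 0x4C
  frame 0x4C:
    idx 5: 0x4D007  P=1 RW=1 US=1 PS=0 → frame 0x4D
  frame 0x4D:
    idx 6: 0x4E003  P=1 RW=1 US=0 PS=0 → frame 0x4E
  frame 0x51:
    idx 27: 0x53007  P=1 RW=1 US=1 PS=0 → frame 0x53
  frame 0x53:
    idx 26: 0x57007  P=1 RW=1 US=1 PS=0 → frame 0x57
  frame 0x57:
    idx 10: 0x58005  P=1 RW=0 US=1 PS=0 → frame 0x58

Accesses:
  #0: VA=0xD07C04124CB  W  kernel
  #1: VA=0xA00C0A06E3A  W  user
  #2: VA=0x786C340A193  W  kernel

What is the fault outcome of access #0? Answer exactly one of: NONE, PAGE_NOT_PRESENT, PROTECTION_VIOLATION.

Trace:
#0 VA=0xD07C04124CB (w,kernel):
  L0: frame=0x3A idx=26 entry=0x3D007 [P=1 RW=1 US=1 PS=0]
  L1: frame=0x3D idx=31 entry=0x3F007 [P=1 RW=1 US=1 PS=0]
  L2: frame=0x3F idx=2 entry=0x43007 [P=1 RW=1 US=1 PS=0]
  L3: frame=0x43 idx=18 entry=0x45007 [P=1 RW=1 US=1 PS=0]
  → PA=0x454CB  (4 entries read)
#1 VA=0xA00C0A06E3A (w,user):
  L0: frame=0x3A idx=20 entry=0x49007 [P=1 RW=1 US=1 PS=0]
  L1: frame=0x49 idx=3 entry=0x4C007 [P=1 RW=1 US=1 PS=0]
  L2: frame=0x4C idx=5 entry=0x4D007 [P=1 RW=1 US=1 PS=0]
  L3: frame=0x4D idx=6 entry=0x4E003 [P=1 RW=1 US=0 PS=0]
  ⇒ fault: PROTECTION_VIOLATION  — 4 lookups
#2 VA=0x786C340A193 (w,kernel):
  L0: frame=0x3A idx=15 entry=0x51007 [P=1 RW=1 US=1 PS=0]
  L1: frame=0x51 idx=27 entry=0x53007 [P=1 RW=1 US=1 PS=0]
  L2: frame=0x53 idx=26 entry=0x57007 [P=1 RW=1 US=1 PS=0]
  L3: frame=0x57 idx=10 entry=0x58005 [P=1 RW=0 US=1 PS=0]
  ⇒ fault: PROTECTION_VIOLATION  — 4 lookups

Access #0 fault: NONE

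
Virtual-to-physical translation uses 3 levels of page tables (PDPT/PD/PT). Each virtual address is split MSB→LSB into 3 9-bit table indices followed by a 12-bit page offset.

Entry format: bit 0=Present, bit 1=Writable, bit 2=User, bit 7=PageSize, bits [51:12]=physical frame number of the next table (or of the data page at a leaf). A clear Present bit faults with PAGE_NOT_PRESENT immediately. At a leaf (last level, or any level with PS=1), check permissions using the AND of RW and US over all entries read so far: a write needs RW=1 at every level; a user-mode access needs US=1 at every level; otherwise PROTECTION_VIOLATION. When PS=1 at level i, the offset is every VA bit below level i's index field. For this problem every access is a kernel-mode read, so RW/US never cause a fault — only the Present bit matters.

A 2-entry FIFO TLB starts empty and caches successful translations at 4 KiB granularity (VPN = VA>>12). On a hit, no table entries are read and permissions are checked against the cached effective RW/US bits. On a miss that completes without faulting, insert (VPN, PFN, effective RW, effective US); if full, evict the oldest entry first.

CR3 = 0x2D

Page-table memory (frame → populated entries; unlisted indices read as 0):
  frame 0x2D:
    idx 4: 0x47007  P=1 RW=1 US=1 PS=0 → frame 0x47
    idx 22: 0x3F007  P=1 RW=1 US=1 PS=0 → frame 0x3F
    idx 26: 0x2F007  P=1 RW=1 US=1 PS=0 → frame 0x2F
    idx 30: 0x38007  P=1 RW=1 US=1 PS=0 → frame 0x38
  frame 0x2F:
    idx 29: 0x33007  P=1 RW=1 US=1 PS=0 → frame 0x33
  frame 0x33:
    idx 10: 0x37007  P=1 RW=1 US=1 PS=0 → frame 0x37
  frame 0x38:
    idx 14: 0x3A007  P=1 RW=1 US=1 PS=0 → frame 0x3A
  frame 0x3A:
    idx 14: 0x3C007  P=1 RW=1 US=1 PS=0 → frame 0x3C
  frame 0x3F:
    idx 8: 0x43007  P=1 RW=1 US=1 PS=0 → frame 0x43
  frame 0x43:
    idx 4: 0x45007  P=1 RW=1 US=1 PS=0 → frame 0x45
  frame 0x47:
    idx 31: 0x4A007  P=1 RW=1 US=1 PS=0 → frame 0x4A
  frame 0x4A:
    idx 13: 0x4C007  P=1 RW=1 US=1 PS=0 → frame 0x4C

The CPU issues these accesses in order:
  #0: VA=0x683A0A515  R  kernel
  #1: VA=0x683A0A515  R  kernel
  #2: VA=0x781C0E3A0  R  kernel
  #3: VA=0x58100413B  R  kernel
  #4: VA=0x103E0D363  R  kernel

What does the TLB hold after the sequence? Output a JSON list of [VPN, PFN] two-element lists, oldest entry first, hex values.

Trace:
#0 VA=0x683A0A515 (r,kernel):
  [0] read 0x2D idx=26: raw=0x2F007 flags P=1 W=1 U=1 S=0
  [1] read 0x2F idx=29: raw=0x33007 flags P=1 W=1 U=1 S=0
  [2] read 0x33 idx=10: raw=0x37007 flags P=1 W=1 U=1 S=0
  → PA=0x37515  (3 entries read)
#1 VA=0x683A0A515 (r,kernel):
  TLB hit vpn=0x683A0A → PA=0x37515
#2 VA=0x781C0E3A0 (r,kernel):
  [0] read 0x2D idx=30: raw=0x38007 flags P=1 W=1 U=1 S=0
  [1] read 0x38 idx=14: raw=0x3A007 flags P=1 W=1 U=1 S=0
  [2] read 0x3A idx=14: raw=0x3C007 flags P=1 W=1 U=1 S=0
  → PA=0x3C3A0  (3 entries read)
#3 VA=0x58100413B (r,kernel):
  [0] read 0x2D idx=22: raw=0x3F007 flags P=1 W=1 U=1 S=0
  [1] read 0x3F idx=8: raw=0x43007 flags P=1 W=1 U=1 S=0
  [2] read 0x43 idx=4: raw=0x45007 flags P=1 W=1 U=1 S=0
  → PA=0x4513B  (3 entries read)
#4 VA=0x103E0D363 (r,kernel):
  [0] read 0x2D idx=4: raw=0x47007 flags P=1 W=1 U=1 S=0
  [1] read 0x47 idx=31: raw=0x4A007 flags P=1 W=1 U=1 S=0
  [2] read 0x4A idx=13: raw=0x4C007 flags P=1 W=1 U=1 S=0
  → PA=0x4C363  (3 entries read)

TLB: [["0x581004", "0x45"], ["0x103E0D", "0x4C"]]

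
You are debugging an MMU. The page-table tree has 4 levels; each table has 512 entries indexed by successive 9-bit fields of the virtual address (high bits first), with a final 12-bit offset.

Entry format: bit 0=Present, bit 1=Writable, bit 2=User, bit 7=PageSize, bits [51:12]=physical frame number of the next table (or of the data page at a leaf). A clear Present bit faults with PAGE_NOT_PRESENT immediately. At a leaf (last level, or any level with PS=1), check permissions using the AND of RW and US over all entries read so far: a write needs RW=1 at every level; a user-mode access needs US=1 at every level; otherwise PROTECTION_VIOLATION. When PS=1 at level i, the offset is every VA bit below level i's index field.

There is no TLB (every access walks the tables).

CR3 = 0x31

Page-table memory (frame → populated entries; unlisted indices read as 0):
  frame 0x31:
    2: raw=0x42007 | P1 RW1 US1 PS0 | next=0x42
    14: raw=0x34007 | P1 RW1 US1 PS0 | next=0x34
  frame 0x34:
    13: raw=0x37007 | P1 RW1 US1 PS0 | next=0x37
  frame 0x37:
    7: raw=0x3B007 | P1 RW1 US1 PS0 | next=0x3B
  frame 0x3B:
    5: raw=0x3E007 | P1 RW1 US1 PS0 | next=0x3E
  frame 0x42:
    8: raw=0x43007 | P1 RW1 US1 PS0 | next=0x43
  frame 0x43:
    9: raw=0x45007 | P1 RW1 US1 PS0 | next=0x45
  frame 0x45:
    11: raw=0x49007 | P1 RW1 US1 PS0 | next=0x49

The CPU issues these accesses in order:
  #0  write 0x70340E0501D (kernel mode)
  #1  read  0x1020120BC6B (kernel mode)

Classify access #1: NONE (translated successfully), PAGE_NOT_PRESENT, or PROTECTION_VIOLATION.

Per-access translation:
#0 VA=0x70340E0501D (w,kernel):
  lvl0: tbl 0x31, slot 14 ⇒ 0x34007 (P1/RW1/US1/PS0)
  lvl1: tbl 0x34, slot 13 ⇒ 0x37007 (P1/RW1/US1/PS0)
  lvl2: tbl 0x37, slot 7 ⇒ 0x3B007 (P1/RW1/US1/PS0)
  lvl3: tbl 0x3B, slot 5 ⇒ 0x3E007 (P1/RW1/US1/PS0)
  ⇒ phys 0x3E01D  [4 reads]
#1 VA=0x1020120BC6B (r,kernel):
  lvl0: tbl 0x31, slot 2 ⇒ 0x42007 (P1/RW1/US1/PS0)
  lvl1: tbl 0x42, slot 8 ⇒ 0x43007 (P1/RW1/US1/PS0)
  lvl2: tbl 0x43, slot 9 ⇒ 0x45007 (P1/RW1/US1/PS0)
  lvl3: tbl 0x45, slot 11 ⇒ 0x49007 (P1/RW1/US1/PS0)
  ⇒ phys 0x49C6B  [4 reads]

Access #1 fault: NONE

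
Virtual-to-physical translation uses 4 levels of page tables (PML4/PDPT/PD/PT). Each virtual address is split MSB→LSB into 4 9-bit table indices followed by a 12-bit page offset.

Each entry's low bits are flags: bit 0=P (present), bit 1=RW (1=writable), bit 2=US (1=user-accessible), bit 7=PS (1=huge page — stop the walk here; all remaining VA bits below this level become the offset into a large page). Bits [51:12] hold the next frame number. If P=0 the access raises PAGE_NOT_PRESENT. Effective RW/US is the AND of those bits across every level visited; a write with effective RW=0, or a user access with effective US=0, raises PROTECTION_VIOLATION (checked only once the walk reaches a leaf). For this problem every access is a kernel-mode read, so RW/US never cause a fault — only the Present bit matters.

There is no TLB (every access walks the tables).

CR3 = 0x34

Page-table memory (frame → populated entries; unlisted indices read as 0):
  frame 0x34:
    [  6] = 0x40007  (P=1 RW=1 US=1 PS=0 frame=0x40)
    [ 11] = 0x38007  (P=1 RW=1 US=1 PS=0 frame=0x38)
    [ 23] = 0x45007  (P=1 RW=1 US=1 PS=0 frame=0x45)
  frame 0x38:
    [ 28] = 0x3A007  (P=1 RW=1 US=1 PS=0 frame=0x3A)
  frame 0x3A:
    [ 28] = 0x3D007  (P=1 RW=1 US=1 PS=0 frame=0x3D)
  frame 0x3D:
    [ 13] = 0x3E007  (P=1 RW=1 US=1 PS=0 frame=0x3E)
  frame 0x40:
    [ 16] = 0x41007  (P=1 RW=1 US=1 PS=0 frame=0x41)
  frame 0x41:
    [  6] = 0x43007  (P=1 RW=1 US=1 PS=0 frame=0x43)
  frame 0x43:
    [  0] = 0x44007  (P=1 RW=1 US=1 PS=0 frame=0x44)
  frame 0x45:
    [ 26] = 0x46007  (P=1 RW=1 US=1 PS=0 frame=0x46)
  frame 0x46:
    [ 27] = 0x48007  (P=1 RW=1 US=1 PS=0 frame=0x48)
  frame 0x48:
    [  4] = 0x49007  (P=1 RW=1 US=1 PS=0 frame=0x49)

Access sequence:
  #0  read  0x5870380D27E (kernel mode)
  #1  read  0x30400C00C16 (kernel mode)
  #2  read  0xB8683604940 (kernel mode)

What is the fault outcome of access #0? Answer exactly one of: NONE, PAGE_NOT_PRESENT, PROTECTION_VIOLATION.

Trace:
#0 VA=0x5870380D27E (r,kernel):
  L0 @0x34[11] → 0x38007  P=1,RW=1,US=1,PS=0
  L1 @0x38[28] → 0x3A007  P=1,RW=1,US=1,PS=0
  L2 @0x3A[28] → 0x3D007  P=1,RW=1,US=1,PS=0
  L3 @0x3D[13] → 0x3E007  P=1,RW=1,US=1,PS=0
  → PA=0x3E27E  (4 entries read)
#1 VA=0x30400C00C16 (r,kernel):
  L0 @0x34[6] → 0x40007  P=1,RW=1,US=1,PS=0
  L1 @0x40[16] → 0x41007  P=1,RW=1,US=1,PS=0
  L2 @0x41[6] → 0x43007  P=1,RW=1,US=1,PS=0
  L3 @0x43[0] → 0x44007  P=1,RW=1,US=1,PS=0
  → PA=0x44C16  (4 entries read)
#2 VA=0xB8683604940 (r,kernel):
  L0 @0x34[23] → 0x45007  P=1,RW=1,US=1,PS=0
  L1 @0x45[26] → 0x46007  P=1,RW=1,US=1,PS=0
  L2 @0x46[27] → 0x48007  P=1,RW=1,US=1,PS=0
  L3 @0x48[4] → 0x49007  P=1,RW=1,US=1,PS=0
  → PA=0x49940  (4 entries read)

Access #0 fault: NONE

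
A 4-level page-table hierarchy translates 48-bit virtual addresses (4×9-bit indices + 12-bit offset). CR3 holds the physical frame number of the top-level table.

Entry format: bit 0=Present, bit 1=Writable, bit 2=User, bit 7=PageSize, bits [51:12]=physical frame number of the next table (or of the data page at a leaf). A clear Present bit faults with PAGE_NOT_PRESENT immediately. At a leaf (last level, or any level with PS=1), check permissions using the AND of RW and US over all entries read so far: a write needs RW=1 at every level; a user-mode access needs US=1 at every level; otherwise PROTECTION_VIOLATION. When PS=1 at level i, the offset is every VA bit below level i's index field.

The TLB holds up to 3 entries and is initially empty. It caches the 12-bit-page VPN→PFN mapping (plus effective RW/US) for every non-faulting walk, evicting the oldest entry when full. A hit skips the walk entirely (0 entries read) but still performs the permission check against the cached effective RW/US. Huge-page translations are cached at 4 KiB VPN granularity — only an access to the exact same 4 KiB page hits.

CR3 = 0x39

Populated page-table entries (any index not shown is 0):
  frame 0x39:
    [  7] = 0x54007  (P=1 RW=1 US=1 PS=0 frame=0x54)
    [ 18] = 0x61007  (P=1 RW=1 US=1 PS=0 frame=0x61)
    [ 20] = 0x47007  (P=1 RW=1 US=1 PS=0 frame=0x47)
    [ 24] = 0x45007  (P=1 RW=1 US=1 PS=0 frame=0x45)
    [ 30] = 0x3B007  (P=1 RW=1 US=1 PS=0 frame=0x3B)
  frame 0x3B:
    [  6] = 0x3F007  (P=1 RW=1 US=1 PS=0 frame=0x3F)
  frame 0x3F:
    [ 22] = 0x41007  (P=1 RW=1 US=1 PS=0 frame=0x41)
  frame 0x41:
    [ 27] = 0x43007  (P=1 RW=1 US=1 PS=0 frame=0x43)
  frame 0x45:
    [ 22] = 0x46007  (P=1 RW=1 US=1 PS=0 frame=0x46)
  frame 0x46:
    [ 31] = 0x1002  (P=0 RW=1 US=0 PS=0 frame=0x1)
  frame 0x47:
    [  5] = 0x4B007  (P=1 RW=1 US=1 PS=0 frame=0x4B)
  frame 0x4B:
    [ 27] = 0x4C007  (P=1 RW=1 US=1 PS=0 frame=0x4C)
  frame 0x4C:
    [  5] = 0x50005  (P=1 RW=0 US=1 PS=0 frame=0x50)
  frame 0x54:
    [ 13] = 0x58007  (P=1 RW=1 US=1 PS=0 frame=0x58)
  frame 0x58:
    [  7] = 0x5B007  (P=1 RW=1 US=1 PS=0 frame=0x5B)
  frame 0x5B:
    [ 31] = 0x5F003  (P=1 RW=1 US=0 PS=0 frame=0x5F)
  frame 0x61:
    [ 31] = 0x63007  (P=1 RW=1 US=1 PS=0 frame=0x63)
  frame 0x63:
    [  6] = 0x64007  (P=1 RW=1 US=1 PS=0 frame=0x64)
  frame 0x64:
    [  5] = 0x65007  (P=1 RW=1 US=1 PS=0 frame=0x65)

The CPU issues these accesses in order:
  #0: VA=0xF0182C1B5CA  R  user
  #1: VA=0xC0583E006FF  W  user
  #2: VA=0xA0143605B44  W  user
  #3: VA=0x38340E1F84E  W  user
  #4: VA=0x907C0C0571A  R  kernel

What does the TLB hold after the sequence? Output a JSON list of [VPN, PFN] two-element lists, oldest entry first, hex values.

Walk each access:
#0 VA=0xF0182C1B5CA (r,user):
  L0 @0x39[30] → 0x3B007  P=1,RW=1,US=1,PS=0
  L1 @0x3B[6] → 0x3F007  P=1,RW=1,US=1,PS=0
  L2 @0x3F[22] → 0x41007  P=1,RW=1,US=1,PS=0
  L3 @0x41[27] → 0x43007  P=1,RW=1,US=1,PS=0
  ⇒ phys 0x435CA  [4 reads]
#1 VA=0xC0583E006FF (w,user):
  L0 @0x39[24] → 0x45007  P=1,RW=1,US=1,PS=0
  L1 @0x45[22] → 0x46007  P=1,RW=1,US=1,PS=0
  L2 @0x46[31] → 0x1002  P=0,RW=1,US=0,PS=0
  → PAGE_NOT_PRESENT  (3 entries read)
#2 VA=0xA0143605B44 (w,user):
  L0 @0x39[20] → 0x47007  P=1,RW=1,US=1,PS=0
  L1 @0x47[5] → 0x4B007  P=1,RW=1,US=1,PS=0
  L2 @0x4B[27] → 0x4C007  P=1,RW=1,US=1,PS=0
  L3 @0x4C[5] → 0x50005  P=1,RW=0,US=1,PS=0
  → PROTECTION_VIOLATION  (4 entries read)
#3 VA=0x38340E1F84E (w,user):
  L0 @0x39[7] → 0x54007  P=1,RW=1,US=1,PS=0
  L1 @0x54[13] → 0x58007  P=1,RW=1,US=1,PS=0
  L2 @0x58[7] → 0x5B007  P=1,RW=1,US=1,PS=0
  L3 @0x5B[31] → 0x5F003  P=1,RW=1,US=0,PS=0
  → PROTECTION_VIOLATION  (4 entries read)
#4 VA=0x907C0C0571A (r,kernel):
  L0 @0x39[18] → 0x61007  P=1,RW=1,US=1,PS=0
  L1 @0x61[31] → 0x63007  P=1,RW=1,US=1,PS=0
  L2 @0x63[6] → 0x64007  P=1,RW=1,US=1,PS=0
  L3 @0x64[5] → 0x65007  P=1,RW=1,US=1,PS=0
  ⇒ phys 0x6571A  [4 reads]

TLB: [["0xF0182C1B", "0x43"], ["0x907C0C05", "0x65"]]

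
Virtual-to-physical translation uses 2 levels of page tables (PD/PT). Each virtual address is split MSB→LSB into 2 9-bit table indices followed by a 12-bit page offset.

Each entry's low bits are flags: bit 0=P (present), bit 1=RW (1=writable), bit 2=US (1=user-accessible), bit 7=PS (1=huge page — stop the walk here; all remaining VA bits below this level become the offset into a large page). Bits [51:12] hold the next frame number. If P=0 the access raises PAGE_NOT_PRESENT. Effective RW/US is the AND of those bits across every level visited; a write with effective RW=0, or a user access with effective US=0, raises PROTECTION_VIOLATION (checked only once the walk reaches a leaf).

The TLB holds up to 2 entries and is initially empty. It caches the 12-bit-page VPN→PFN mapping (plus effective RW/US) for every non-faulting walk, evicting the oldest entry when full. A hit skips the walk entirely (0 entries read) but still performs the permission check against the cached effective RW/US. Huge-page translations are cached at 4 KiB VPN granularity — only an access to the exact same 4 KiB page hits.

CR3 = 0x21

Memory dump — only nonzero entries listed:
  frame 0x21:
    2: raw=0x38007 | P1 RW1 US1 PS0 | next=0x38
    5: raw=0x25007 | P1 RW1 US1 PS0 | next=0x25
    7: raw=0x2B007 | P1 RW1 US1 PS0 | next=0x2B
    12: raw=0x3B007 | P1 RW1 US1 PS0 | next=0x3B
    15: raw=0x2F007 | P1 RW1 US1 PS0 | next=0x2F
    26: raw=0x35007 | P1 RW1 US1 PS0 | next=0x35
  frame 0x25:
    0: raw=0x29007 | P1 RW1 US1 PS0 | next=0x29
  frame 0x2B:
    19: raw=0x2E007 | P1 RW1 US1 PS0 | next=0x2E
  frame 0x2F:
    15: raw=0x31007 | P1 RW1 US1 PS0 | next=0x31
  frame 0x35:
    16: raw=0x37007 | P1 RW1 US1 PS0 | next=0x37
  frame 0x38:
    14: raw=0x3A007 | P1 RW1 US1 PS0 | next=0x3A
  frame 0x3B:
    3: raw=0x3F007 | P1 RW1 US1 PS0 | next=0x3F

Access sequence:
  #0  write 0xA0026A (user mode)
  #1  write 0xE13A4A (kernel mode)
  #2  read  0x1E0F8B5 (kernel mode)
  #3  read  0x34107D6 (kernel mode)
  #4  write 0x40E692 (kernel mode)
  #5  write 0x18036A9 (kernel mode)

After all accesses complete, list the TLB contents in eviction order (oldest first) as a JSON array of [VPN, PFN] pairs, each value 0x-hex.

Per-access translation:
#0 VA=0xA0026A (w,user):
  [0] read 0x21 idx=5: raw=0x25007 flags P=1 W=1 U=1 S=0
  [1] read 0x25 idx=0: raw=0x29007 flags P=1 W=1 U=1 S=0
  → PA=0x2926A  (2 entries read)
#1 VA=0xE13A4A (w,kernel):
  [0] read 0x21 idx=7: raw=0x2B007 flags P=1 W=1 U=1 S=0
  [1] read 0x2B idx=19: raw=0x2E007 flags P=1 W=1 U=1 S=0
  → PA=0x2EA4A  (2 entries read)
#2 VA=0x1E0F8B5 (r,kernel):
  [0] read 0x21 idx=15: raw=0x2F007 flags P=1 W=1 U=1 S=0
  [1] read 0x2F idx=15: raw=0x31007 flags P=1 W=1 U=1 S=0
  → PA=0x318B5  (2 entries read)
#3 VA=0x34107D6 (r,kernel):
  [0] read 0x21 idx=26: raw=0x35007 flags P=1 W=1 U=1 S=0
  [1] read 0x35 idx=16: raw=0x37007 flags P=1 W=1 U=1 S=0
  → PA=0x377D6  (2 entries read)
#4 VA=0x40E692 (w,kernel):
  [0] read 0x21 idx=2: raw=0x38007 flags P=1 W=1 U=1 S=0
  [1] read 0x38 idx=14: raw=0x3A007 flags P=1 W=1 U=1 S=0
  → PA=0x3A692  (2 entries read)
#5 VA=0x18036A9 (w,kernel):
  [0] read 0x21 idx=12: raw=0x3B007 flags P=1 W=1 U=1 S=0
  [1] read 0x3B idx=3: raw=0x3F007 flags P=1 W=1 U=1 S=0
  → PA=0x3F6A9  (2 entries read)

TLB: [["0x40E", "0x3A"], ["0x1803", "0x3F"]]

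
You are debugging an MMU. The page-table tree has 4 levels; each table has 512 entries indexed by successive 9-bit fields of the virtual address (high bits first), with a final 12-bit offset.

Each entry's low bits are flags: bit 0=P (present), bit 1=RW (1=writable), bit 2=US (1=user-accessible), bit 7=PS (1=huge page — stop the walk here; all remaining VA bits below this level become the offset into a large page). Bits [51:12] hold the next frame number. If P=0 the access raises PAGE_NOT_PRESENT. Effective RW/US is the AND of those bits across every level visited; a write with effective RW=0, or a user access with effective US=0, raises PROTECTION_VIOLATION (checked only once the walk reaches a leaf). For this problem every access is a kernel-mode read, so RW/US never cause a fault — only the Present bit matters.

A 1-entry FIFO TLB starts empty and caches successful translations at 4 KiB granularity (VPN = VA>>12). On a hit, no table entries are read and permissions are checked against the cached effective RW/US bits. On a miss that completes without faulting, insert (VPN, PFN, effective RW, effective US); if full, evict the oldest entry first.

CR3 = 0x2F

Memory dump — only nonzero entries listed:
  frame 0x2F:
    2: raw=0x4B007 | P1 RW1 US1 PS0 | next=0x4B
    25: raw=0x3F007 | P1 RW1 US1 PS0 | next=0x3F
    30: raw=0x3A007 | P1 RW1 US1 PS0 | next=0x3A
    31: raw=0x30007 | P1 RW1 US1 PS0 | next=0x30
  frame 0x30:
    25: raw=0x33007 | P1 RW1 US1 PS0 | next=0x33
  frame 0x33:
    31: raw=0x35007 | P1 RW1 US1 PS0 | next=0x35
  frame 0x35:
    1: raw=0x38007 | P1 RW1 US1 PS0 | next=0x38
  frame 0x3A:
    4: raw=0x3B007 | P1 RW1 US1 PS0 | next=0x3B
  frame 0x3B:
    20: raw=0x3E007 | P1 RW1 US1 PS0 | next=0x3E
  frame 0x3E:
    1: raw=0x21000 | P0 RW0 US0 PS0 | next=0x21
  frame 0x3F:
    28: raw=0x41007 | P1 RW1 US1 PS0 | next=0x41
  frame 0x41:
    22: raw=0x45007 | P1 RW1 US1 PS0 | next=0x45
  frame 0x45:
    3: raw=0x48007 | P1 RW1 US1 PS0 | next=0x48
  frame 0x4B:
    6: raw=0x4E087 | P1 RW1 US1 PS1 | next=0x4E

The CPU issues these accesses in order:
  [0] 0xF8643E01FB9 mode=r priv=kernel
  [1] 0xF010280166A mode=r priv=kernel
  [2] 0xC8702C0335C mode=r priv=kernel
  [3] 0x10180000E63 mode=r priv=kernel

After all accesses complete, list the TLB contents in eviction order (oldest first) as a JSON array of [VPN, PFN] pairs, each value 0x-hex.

Walk each access:
#0 VA=0xF8643E01FB9 (r,kernel):
  L0 @0x2F[31] → 0x30007  P=1,RW=1,US=1,PS=0
  L1 @0x30[25] → 0x33007  P=1,RW=1,US=1,PS=0
  L2 @0x33[31] → 0x35007  P=1,RW=1,US=1,PS=0
  L3 @0x35[1] → 0x38007  P=1,RW=1,US=1,PS=0
  ✓ 0x38FB9  — 4 lookups
#1 VA=0xF010280166A (r,kernel):
  L0 @0x2F[30] → 0x3A007  P=1,RW=1,US=1,PS=0
  L1 @0x3A[4] → 0x3B007  P=1,RW=1,US=1,PS=0
  L2 @0x3B[20] → 0x3E007  P=1,RW=1,US=1,PS=0
  L3 @0x3E[1] → 0x21000  P=0,RW=0,US=0,PS=0
  ✗ PAGE_NOT_PRESENT  [4 reads]
#2 VA=0xC8702C0335C (r,kernel):
  L0 @0x2F[25] → 0x3F007  P=1,RW=1,US=1,PS=0
  L1 @0x3F[28] → 0x41007  P=1,RW=1,US=1,PS=0
  L2 @0x41[22] → 0x45007  P=1,RW=1,US=1,PS=0
  L3 @0x45[3] → 0x48007  P=1,RW=1,US=1,PS=0
  ✓ 0x4835C  — 4 lookups
#3 VA=0x10180000E63 (r,kernel):
  L0 @0x2F[2] → 0x4B007  P=1,RW=1,US=1,PS=0
  L1 @0x4B[6] → 0x4E087  P=1,RW=1,US=1,PS=1
  ✓ 0x4EE63 (huge @L1)  — 2 lookups

TLB: [["0x10180000", "0x4E"]]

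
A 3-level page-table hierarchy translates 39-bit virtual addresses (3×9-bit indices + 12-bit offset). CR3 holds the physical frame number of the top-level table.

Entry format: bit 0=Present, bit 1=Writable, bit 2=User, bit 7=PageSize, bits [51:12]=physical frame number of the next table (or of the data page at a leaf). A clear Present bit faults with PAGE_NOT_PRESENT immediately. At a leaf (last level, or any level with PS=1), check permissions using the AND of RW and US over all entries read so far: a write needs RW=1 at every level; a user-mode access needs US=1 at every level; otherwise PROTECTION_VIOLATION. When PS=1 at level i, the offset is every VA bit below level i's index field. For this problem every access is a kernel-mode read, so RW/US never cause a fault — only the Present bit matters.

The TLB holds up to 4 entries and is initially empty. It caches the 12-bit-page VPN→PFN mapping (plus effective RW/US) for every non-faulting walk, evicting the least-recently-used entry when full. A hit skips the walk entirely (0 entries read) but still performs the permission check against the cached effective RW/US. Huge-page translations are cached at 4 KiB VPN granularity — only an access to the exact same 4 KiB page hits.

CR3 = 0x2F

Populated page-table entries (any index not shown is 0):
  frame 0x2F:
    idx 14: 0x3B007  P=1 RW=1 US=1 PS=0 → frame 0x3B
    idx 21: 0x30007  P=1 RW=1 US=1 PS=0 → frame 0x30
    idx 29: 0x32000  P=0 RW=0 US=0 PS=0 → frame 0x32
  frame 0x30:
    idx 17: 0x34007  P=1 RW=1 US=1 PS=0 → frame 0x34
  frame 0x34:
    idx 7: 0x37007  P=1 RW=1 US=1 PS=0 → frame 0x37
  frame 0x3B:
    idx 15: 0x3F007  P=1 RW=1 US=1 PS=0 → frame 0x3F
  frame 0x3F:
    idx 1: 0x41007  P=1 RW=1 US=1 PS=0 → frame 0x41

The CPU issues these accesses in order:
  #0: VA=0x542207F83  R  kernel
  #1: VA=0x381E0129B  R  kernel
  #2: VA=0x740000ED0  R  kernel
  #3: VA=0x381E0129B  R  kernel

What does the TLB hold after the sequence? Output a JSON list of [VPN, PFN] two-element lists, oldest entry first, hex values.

Per-access translation:
#0 VA=0x542207F83 (r,kernel):
  [0] read 0x2F idx=21: raw=0x30007 flags P=1 W=1 U=1 S=0
  [1] read 0x30 idx=17: raw=0x34007 flags P=1 W=1 U=1 S=0
  [2] read 0x34 idx=7: raw=0x37007 flags P=1 W=1 U=1 S=0
  ⇒ phys 0x37F83  [3 reads]
#1 VA=0x381E0129B (r,kernel):
  [0] read 0x2F idx=14: raw=0x3B007 flags P=1 W=1 U=1 S=0
  [1] read 0x3B idx=15: raw=0x3F007 flags P=1 W=1 U=1 S=0
  [2] read 0x3F idx=1: raw=0x41007 flags P=1 W=1 U=1 S=0
  ⇒ phys 0x4129B  [3 reads]
#2 VA=0x740000ED0 (r,kernel):
  [0] read 0x2F idx=29: raw=0x32000 flags P=0 W=0 U=0 S=0
  ✗ PAGE_NOT_PRESENT  [1 reads]
#3 VA=0x381E0129B (r,kernel):
  TLB hit vpn=0x381E01 → PA=0x4129B

TLB: [["0x542207", "0x37"], ["0x381E01", "0x41"]]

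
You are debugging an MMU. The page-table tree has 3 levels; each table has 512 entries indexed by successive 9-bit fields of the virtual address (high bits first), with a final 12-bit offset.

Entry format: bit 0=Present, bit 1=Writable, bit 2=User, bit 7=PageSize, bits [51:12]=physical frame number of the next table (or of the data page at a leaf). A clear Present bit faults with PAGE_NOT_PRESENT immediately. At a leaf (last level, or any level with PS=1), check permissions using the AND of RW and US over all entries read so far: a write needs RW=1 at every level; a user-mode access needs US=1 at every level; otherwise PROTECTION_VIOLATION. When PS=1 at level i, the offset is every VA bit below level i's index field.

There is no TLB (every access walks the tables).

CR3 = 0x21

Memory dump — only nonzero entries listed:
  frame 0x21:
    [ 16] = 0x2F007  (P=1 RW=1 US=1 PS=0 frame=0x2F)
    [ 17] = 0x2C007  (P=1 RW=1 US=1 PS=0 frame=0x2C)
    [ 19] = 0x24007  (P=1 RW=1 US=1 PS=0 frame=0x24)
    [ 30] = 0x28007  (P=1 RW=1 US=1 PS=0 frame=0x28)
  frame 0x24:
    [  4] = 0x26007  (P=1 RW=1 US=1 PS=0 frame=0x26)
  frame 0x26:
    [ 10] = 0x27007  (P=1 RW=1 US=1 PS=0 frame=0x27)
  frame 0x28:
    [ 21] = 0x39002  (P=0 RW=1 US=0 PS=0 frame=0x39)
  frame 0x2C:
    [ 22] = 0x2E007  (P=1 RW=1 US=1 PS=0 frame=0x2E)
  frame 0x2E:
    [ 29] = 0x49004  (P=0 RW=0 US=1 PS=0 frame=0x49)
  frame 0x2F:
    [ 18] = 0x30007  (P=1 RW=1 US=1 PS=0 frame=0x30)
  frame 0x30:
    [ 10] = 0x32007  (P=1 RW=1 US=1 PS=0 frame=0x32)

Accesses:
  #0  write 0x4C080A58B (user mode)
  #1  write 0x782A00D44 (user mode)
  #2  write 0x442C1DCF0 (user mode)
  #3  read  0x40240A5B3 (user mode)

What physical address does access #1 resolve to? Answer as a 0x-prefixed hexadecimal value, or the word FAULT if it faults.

Walk each access:
#0 VA=0x4C080A58B (w,user):
  L0: frame=0x21 idx=19 entry=0x24007 [P=1 RW=1 US=1 PS=0]
  L1: frame=0x24 idx=4 entry=0x26007 [P=1 RW=1 US=1 PS=0]
  L2: frame=0x26 idx=10 entry=0x27007 [P=1 RW=1 US=1 PS=0]
  → PA=0x2758B  (3 entries read)
#1 VA=0x782A00D44 (w,user):
  L0: frame=0x21 idx=30 entry=0x28007 [P=1 RW=1 US=1 PS=0]
  L1: frame=0x28 idx=21 entry=0x39002 [P=0 RW=1 US=0 PS=0]
  ⇒ fault: PAGE_NOT_PRESENT  — 2 lookups
#2 VA=0x442C1DCF0 (w,user):
  L0: frame=0x21 idx=17 entry=0x2C007 [P=1 RW=1 US=1 PS=0]
  L1: frame=0x2C idx=22 entry=0x2E007 [P=1 RW=1 US=1 PS=0]
  L2: frame=0x2E idx=29 entry=0x49004 [P=0 RW=0 US=1 PS=0]
  ⇒ fault: PAGE_NOT_PRESENT  — 3 lookups
#3 VA=0x40240A5B3 (r,user):
  L0: frame=0x21 idx=16 entry=0x2F007 [P=1 RW=1 US=1 PS=0]
  L1: frame=0x2F idx=18 entry=0x30007 [P=1 RW=1 US=1 PS=0]
  L2: frame=0x30 idx=10 entry=0x32007 [P=1 RW=1 US=1 PS=0]
  → PA=0x325B3  (3 entries read)

Access #1 PA: FAULT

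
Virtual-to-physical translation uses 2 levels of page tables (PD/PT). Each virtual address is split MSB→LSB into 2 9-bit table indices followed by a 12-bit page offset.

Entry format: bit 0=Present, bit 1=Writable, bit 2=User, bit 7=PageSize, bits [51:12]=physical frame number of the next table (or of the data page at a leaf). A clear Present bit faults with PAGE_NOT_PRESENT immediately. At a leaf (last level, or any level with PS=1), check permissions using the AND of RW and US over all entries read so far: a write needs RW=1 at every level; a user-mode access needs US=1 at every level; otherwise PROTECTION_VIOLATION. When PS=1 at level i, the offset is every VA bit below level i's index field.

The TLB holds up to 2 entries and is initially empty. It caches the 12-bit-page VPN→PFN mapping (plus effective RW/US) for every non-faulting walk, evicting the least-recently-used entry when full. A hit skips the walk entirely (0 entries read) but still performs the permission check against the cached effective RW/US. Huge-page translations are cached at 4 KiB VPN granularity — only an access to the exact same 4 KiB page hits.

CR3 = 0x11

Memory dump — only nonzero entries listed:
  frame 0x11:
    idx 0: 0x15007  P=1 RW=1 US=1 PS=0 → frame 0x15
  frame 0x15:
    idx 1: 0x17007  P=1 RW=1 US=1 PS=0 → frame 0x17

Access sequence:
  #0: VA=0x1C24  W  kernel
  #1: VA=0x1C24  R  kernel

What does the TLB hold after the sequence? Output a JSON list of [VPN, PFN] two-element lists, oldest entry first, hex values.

Walk each access:
#0 VA=0x1C24 (w,kernel):
  [0] read 0x11 idx=0: raw=0x15007 flags P=1 W=1 U=1 S=0
  [1] read 0x15 idx=1: raw=0x17007 flags P=1 W=1 U=1 S=0
  ✓ 0x17C24  — 2 lookups
#1 VA=0x1C24 (r,kernel):
  TLB hit vpn=0x1 → PA=0x17C24

TLB: [["0x1", "0x17"]]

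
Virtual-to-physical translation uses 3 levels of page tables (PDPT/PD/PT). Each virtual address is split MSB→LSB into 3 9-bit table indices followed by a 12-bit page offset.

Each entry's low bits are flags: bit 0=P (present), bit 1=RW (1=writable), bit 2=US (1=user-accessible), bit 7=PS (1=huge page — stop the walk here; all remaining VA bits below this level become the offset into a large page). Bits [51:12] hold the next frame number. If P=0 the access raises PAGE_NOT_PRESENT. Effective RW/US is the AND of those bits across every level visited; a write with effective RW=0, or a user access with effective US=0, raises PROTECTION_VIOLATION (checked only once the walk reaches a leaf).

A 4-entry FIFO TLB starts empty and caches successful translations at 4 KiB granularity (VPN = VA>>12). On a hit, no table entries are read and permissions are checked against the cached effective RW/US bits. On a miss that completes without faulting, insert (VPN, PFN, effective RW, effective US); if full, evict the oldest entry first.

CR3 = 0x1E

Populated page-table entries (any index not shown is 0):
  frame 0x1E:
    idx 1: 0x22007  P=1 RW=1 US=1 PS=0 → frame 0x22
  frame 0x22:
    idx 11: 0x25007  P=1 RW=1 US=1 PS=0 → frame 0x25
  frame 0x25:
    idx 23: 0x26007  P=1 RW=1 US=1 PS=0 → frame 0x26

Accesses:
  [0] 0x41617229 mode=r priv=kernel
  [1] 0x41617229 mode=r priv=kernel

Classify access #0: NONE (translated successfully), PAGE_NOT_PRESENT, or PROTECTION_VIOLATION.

Walk each access:
#0 VA=0x41617229 (r,kernel):
  L0: frame=0x1E idx=1 entry=0x22007 [P=1 RW=1 US=1 PS=0]
  L1: frame=0x22 idx=11 entry=0x25007 [P=1 RW=1 US=1 PS=0]
  L2: frame=0x25 idx=23 entry=0x26007 [P=1 RW=1 US=1 PS=0]
  → PA=0x26229  (3 entries read)
#1 VA=0x41617229 (r,kernel):
  TLB hit vpn=0x41617 → PA=0x26229

Access #0 fault: NONE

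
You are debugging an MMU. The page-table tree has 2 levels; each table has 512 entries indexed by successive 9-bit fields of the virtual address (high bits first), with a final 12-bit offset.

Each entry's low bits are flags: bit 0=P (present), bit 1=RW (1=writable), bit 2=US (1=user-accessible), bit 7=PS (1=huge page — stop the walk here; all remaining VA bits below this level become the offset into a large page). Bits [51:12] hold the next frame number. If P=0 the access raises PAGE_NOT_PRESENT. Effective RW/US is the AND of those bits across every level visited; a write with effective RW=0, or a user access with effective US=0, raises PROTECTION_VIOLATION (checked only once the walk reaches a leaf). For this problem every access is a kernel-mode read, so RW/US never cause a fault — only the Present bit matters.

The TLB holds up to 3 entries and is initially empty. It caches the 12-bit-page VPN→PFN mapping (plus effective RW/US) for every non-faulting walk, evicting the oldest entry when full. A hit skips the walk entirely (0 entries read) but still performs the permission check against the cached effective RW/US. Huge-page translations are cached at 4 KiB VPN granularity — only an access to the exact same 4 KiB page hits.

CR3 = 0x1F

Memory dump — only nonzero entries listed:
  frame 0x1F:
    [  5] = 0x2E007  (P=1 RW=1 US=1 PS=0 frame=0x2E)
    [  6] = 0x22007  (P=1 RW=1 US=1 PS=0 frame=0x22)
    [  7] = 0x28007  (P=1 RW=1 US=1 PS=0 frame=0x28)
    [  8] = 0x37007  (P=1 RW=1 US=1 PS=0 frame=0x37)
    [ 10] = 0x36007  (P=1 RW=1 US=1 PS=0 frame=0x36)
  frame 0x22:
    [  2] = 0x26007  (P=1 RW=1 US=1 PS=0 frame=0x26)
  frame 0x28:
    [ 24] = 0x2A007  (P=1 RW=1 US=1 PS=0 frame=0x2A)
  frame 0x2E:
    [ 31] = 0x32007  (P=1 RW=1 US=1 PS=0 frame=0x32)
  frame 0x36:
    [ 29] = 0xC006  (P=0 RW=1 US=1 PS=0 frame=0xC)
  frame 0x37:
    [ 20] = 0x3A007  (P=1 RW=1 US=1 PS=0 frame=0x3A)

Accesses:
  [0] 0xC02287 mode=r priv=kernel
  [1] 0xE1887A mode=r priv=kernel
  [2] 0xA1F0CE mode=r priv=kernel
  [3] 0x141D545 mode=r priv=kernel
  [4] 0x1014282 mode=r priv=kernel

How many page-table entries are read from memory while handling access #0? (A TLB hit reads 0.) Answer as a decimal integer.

Per-access translation:
#0 VA=0xC02287 (r,kernel):
  lvl0: tbl 0x1F, slot 6 ⇒ 0x22007 (P1/RW1/US1/PS0)
  lvl1: tbl 0x22, slot 2 ⇒ 0x26007 (P1/RW1/US1/PS0)
  → PA=0x26287  (2 entries read)
#1 VA=0xE1887A (r,kernel):
  lvl0: tbl 0x1F, slot 7 ⇒ 0x28007 (P1/RW1/US1/PS0)
  lvl1: tbl 0x28, slot 24 ⇒ 0x2A007 (P1/RW1/US1/PS0)
  → PA=0x2A87A  (2 entries read)
#2 VA=0xA1F0CE (r,kernel):
  lvl0: tbl 0x1F, slot 5 ⇒ 0x2E007 (P1/RW1/US1/PS0)
  lvl1: tbl 0x2E, slot 31 ⇒ 0x32007 (P1/RW1/US1/PS0)
  → PA=0x320CE  (2 entries read)
#3 VA=0x141D545 (r,kernel):
  lvl0: tbl 0x1F, slot 10 ⇒ 0x36007 (P1/RW1/US1/PS0)
  lvl1: tbl 0x36, slot 29 ⇒ 0xC006 (P0/RW1/US1/PS0)
  ✗ PAGE_NOT_PRESENT  [2 reads]
#4 VA=0x1014282 (r,kernel):
  lvl0: tbl 0x1F, slot 8 ⇒ 0x37007 (P1/RW1/US1/PS0)
  lvl1: tbl 0x37, slot 20 ⇒ 0x3A007 (P1/RW1/US1/PS0)
  → PA=0x3A282  (2 entries read)

Entries read for #0: 2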